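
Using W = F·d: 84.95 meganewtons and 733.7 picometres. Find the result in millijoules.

62.327815 millijoules

84.95e6 × 733.7e-12 = 62327.815e-6 J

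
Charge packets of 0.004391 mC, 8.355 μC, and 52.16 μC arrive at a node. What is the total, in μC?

In μC:
  0.004391 mC = 0.004391e3 μC = 4.391
  8.355 μC → 8.355
  52.16 μC → 52.16
Sum: 4.391 + 8.355 + 52.16 = 64.906

64.906 μC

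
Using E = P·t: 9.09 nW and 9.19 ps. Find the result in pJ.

9.09e-9 × 9.19e-12 = 83.5371e-21 J

0.0000000835371 pJ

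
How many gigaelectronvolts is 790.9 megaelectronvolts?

mega = 10^6, giga = 10^9; factor is 10^-3.
790.9 × 10^-3 = 0.7909

0.7909 gigaelectronvolts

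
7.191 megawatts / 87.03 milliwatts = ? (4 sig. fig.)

(7.191e6) / (87.03e-3) = 0.082627e9

82630000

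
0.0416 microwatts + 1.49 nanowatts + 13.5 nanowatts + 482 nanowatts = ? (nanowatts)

538.59 nanowatts

In nanowatts:
  0.0416 microwatts = 0.0416e3 nanowatts = 41.6
  1.49 nanowatts → 1.49
  13.5 nanowatts → 13.5
  482 nanowatts → 482
Sum: 41.6 + 1.49 + 13.5 + 482 = 538.59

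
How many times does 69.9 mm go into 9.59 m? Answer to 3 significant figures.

(9.59) / (69.9e-3) = 0.1372e3

137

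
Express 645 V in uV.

645000000 uV

(no prefix) = 10⁰, micro = 10⁻⁶; factor is 10⁶.
645 × 10⁶ = 645000000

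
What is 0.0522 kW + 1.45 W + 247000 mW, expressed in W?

In W:
  0.0522 kW = 0.0522 × 10^3 W = 52.2
  1.45 W → 1.45
  247000 mW = 247000 × 10^-3 W = 247
Sum: 52.2 + 1.45 + 247 = 300.65

300.65 W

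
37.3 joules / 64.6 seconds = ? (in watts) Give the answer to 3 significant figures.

(37.3) / (64.6) = 0.5774 W

0.577 watts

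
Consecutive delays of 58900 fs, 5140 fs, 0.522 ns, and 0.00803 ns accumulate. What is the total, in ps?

594.07 ps

In ps:
  58900 fs = 58900e-3 ps = 58.9
  5140 fs = 5140e-3 ps = 5.14
  0.522 ns = 0.522e3 ps = 522
  0.00803 ns = 0.00803e3 ps = 8.03
Sum: 58.9 + 5.14 + 522 + 8.03 = 594.07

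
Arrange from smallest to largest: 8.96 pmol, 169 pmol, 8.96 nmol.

8.96 pmol < 169 pmol < 8.96 nmol

8.96 pmol = 0.00000000000896 mol
169 pmol = 0.000000000169 mol
8.96 nmol = 0.00000000896 mol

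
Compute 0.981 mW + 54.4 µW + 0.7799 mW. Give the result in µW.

1815.3 µW

In µW:
  0.981 mW = 0.981 × 10^3 µW = 981
  54.4 µW → 54.4
  0.7799 mW = 0.7799 × 10^3 µW = 779.9
Sum: 981 + 54.4 + 779.9 = 1815.3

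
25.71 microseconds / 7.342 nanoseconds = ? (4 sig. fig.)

3502

(25.71e-6) / (7.342e-9) = 3.5018e3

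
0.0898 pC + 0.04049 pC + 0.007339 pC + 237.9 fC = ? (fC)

375.529 fC

In fC:
  0.0898 pC = 0.0898 × 10^3 fC = 89.8
  0.04049 pC = 0.04049 × 10^3 fC = 40.49
  0.007339 pC = 0.007339 × 10^3 fC = 7.339
  237.9 fC → 237.9
Sum: 89.8 + 40.49 + 7.339 + 237.9 = 375.529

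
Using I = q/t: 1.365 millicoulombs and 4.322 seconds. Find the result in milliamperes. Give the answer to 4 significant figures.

(1.365e-3) / (4.322) = 0.315826e-3 A

0.3158 milliamperes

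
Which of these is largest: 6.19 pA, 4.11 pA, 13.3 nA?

13.3 nA

6.19 pA = 0.00000000000619 A
4.11 pA = 0.00000000000411 A
13.3 nA = 0.0000000133 A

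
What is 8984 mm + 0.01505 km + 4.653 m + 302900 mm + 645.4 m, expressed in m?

In m:
  8984 mm = 8984e-3 m = 8.984
  0.01505 km = 0.01505e3 m = 15.05
  4.653 m → 4.653
  302900 mm = 302900e-3 m = 302.9
  645.4 m → 645.4
Sum: 8.984 + 15.05 + 4.653 + 302.9 + 645.4 = 976.987

976.987 m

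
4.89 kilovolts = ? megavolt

0.00489 megavolts

kilo = 10^3, mega = 10^6; factor is 10^-3.
4.89 × 10^-3 = 0.00489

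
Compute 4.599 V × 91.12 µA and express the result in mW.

0.41906088 mW

4.599 × 91.12e-6 = 419.06088e-6 W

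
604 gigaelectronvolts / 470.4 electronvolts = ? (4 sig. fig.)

1284000000

(604 × 10⁹) / (470.4) = 1.284 × 10⁹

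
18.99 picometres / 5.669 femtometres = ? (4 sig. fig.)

3350

(18.99 × 10⁻¹²) / (5.669 × 10⁻¹⁵) = 3.3498 × 10³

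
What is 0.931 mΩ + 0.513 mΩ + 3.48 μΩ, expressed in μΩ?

1447.48 μΩ

In μΩ:
  0.931 mΩ = 0.931e3 μΩ = 931
  0.513 mΩ = 0.513e3 μΩ = 513
  3.48 μΩ → 3.48
Sum: 931 + 513 + 3.48 = 1447.48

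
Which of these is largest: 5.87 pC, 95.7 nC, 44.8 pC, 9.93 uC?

9.93 uC

5.87 pC = 0.00000000000587 C
95.7 nC = 0.0000000957 C
44.8 pC = 0.0000000000448 C
9.93 uC = 0.00000993 C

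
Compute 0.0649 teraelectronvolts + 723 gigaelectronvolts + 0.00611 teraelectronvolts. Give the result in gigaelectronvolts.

794.01 gigaelectronvolts

In gigaelectronvolts:
  0.0649 teraelectronvolts = 0.0649 × 10³ gigaelectronvolts = 64.9
  723 gigaelectronvolts → 723
  0.00611 teraelectronvolts = 0.00611 × 10³ gigaelectronvolts = 6.11
Sum: 64.9 + 723 + 6.11 = 794.01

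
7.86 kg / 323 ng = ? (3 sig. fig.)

24300000000

(7.86 × 10^3) / (323 × 10^-9) = 0.02433 × 10^12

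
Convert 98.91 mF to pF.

98910000000 pF

milli = 1e-3, pico = 1e-12; factor is 1e9.
98.91 × 1e9 = 98910000000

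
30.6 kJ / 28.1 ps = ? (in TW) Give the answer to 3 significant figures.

1090 TW

(30.6 × 10³) / (28.1 × 10⁻¹²) = 1.089 × 10¹⁵ W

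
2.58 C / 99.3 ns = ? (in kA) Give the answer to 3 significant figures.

26000 kA

(2.58) / (99.3e-9) = 0.025982e9 A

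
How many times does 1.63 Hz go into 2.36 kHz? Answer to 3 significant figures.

1450

(2.36 × 10³) / (1.63) = 1.448 × 10³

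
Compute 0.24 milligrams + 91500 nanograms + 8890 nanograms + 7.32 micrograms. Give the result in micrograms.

In micrograms:
  0.24 milligrams = 0.24 × 10^3 micrograms = 240
  91500 nanograms = 91500 × 10^-3 micrograms = 91.5
  8890 nanograms = 8890 × 10^-3 micrograms = 8.89
  7.32 micrograms → 7.32
Sum: 240 + 91.5 + 8.89 + 7.32 = 347.71

347.71 micrograms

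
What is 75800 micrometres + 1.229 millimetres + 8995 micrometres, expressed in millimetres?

In millimetres:
  75800 micrometres = 75800 × 10^-3 millimetres = 75.8
  1.229 millimetres → 1.229
  8995 micrometres = 8995 × 10^-3 millimetres = 8.995
Sum: 75.8 + 1.229 + 8.995 = 86.024

86.024 millimetres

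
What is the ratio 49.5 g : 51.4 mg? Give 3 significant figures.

963

(49.5) / (51.4 × 10⁻³) = 0.963 × 10³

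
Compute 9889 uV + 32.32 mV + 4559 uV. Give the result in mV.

In mV:
  9889 uV = 9889 × 10⁻³ mV = 9.889
  32.32 mV → 32.32
  4559 uV = 4559 × 10⁻³ mV = 4.559
Sum: 9.889 + 32.32 + 4.559 = 46.768

46.768 mV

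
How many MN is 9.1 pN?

0.0000000000000000091 MN

pico = 10^-12, mega = 10^6; factor is 10^-18.
9.1 × 10^-18 = 0.0000000000000000091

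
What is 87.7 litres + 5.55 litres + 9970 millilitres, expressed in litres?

103.22 litres

In litres:
  87.7 litres → 87.7
  5.55 litres → 5.55
  9970 millilitres = 9970e-3 litres = 9.97
Sum: 87.7 + 5.55 + 9.97 = 103.22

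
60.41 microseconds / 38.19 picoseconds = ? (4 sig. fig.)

(60.41 × 10⁻⁶) / (38.19 × 10⁻¹²) = 1.5818 × 10⁶

1582000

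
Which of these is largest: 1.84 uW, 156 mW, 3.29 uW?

156 mW

1.84 uW = 0.00000184 W
156 mW = 0.156 W
3.29 uW = 0.00000329 W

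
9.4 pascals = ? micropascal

(no prefix) = 10⁰, micro = 10⁻⁶; factor is 10⁶.
9.4 × 10⁶ = 9400000

9400000 micropascals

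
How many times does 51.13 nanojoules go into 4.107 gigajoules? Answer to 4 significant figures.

80320000000000000

(4.107 × 10^9) / (51.13 × 10^-9) = 0.080325 × 10^18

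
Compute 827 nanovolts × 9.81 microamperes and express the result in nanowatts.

827 × 10⁻⁹ × 9.81 × 10⁻⁶ = 8112.87 × 10⁻¹⁵ W

0.00811287 nanowatts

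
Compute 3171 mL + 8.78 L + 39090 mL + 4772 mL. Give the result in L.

55.813 L

In L:
  3171 mL = 3171 × 10^-3 L = 3.171
  8.78 L → 8.78
  39090 mL = 39090 × 10^-3 L = 39.09
  4772 mL = 4772 × 10^-3 L = 4.772
Sum: 3.171 + 8.78 + 39.09 + 4.772 = 55.813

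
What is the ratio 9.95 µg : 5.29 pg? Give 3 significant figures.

1880000

(9.95 × 10⁻⁶) / (5.29 × 10⁻¹²) = 1.881 × 10⁶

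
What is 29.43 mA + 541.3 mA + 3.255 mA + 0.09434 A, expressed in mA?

In mA:
  29.43 mA → 29.43
  541.3 mA → 541.3
  3.255 mA → 3.255
  0.09434 A = 0.09434 × 10^3 mA = 94.34
Sum: 29.43 + 541.3 + 3.255 + 94.34 = 668.325

668.325 mA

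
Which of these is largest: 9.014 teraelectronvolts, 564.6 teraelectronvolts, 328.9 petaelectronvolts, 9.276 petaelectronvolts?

328.9 petaelectronvolts

9.014 teraelectronvolts = 9014000000000 electronvolts
564.6 teraelectronvolts = 564600000000000 electronvolts
328.9 petaelectronvolts = 328900000000000000 electronvolts
9.276 petaelectronvolts = 9276000000000000 electronvolts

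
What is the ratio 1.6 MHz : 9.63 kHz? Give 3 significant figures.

166

(1.6 × 10⁶) / (9.63 × 10³) = 0.1661 × 10³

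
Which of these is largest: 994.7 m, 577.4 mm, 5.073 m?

994.7 m = 994.7 m
577.4 mm = 0.5774 m
5.073 m = 5.073 m

994.7 m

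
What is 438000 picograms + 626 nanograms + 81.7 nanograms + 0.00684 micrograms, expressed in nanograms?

1152.54 nanograms

In nanograms:
  438000 picograms = 438000 × 10^-3 nanograms = 438
  626 nanograms → 626
  81.7 nanograms → 81.7
  0.00684 micrograms = 0.00684 × 10^3 nanograms = 6.84
Sum: 438 + 626 + 81.7 + 6.84 = 1152.54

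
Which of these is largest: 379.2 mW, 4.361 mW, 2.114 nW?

379.2 mW = 0.3792 W
4.361 mW = 0.004361 W
2.114 nW = 0.000000002114 W

379.2 mW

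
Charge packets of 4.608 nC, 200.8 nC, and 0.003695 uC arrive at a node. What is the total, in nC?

In nC:
  4.608 nC → 4.608
  200.8 nC → 200.8
  0.003695 uC = 0.003695 × 10³ nC = 3.695
Sum: 4.608 + 200.8 + 3.695 = 209.103

209.103 nC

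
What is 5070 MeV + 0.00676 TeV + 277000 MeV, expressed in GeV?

288.83 GeV

In GeV:
  5070 MeV = 5070 × 10⁻³ GeV = 5.07
  0.00676 TeV = 0.00676 × 10³ GeV = 6.76
  277000 MeV = 277000 × 10⁻³ GeV = 277
Sum: 5.07 + 6.76 + 277 = 288.83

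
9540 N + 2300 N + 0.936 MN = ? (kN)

947.84 kN

In kN:
  9540 N = 9540 × 10^-3 kN = 9.54
  2300 N = 2300 × 10^-3 kN = 2.3
  0.936 MN = 0.936 × 10^3 kN = 936
Sum: 9.54 + 2.3 + 936 = 947.84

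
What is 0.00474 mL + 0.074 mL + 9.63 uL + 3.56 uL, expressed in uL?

91.93 uL

In uL:
  0.00474 mL = 0.00474e3 uL = 4.74
  0.074 mL = 0.074e3 uL = 74
  9.63 uL → 9.63
  3.56 uL → 3.56
Sum: 4.74 + 74 + 9.63 + 3.56 = 91.93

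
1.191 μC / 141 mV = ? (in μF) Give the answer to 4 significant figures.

(1.191 × 10^-6) / (141 × 10^-3) = 0.00844681 × 10^-3 F

8.447 μF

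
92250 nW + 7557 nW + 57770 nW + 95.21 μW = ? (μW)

252.787 μW

In μW:
  92250 nW = 92250e-3 μW = 92.25
  7557 nW = 7557e-3 μW = 7.557
  57770 nW = 57770e-3 μW = 57.77
  95.21 μW → 95.21
Sum: 92.25 + 7.557 + 57.77 + 95.21 = 252.787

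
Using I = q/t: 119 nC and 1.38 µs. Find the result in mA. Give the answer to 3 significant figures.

(119 × 10^-9) / (1.38 × 10^-6) = 86.232 × 10^-3 A

86.2 mA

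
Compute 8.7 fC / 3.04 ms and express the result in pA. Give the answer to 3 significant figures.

(8.7 × 10⁻¹⁵) / (3.04 × 10⁻³) = 2.8618 × 10⁻¹² A

2.86 pA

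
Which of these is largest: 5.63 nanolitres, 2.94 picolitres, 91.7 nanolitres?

91.7 nanolitres

5.63 nanolitres = 0.00000000563 litres
2.94 picolitres = 0.00000000000294 litres
91.7 nanolitres = 0.0000000917 litres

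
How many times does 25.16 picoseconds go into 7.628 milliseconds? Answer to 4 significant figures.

303200000

(7.628e-3) / (25.16e-12) = 0.30318e9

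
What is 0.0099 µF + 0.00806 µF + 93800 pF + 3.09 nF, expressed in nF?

In nF:
  0.0099 µF = 0.0099e3 nF = 9.9
  0.00806 µF = 0.00806e3 nF = 8.06
  93800 pF = 93800e-3 nF = 93.8
  3.09 nF → 3.09
Sum: 9.9 + 8.06 + 93.8 + 3.09 = 114.85

114.85 nF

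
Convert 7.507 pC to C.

pico = 10⁻¹², (no prefix) = 10⁰; factor is 10⁻¹².
7.507 × 10⁻¹² = 0.000000000007507

0.000000000007507 C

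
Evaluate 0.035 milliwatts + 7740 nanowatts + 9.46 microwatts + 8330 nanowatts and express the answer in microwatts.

In microwatts:
  0.035 milliwatts = 0.035 × 10³ microwatts = 35
  7740 nanowatts = 7740 × 10⁻³ microwatts = 7.74
  9.46 microwatts → 9.46
  8330 nanowatts = 8330 × 10⁻³ microwatts = 8.33
Sum: 35 + 7.74 + 9.46 + 8.33 = 60.53

60.53 microwatts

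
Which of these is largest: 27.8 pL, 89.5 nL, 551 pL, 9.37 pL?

89.5 nL

27.8 pL = 0.0000000000278 L
89.5 nL = 0.0000000895 L
551 pL = 0.000000000551 L
9.37 pL = 0.00000000000937 L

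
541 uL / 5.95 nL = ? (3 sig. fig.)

90900

(541e-6) / (5.95e-9) = 90.92e3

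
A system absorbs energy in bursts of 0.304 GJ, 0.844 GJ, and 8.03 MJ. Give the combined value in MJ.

In MJ:
  0.304 GJ = 0.304 × 10³ MJ = 304
  0.844 GJ = 0.844 × 10³ MJ = 844
  8.03 MJ → 8.03
Sum: 304 + 844 + 8.03 = 1156.03

1156.03 MJ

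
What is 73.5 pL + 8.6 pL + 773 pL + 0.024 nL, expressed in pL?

879.1 pL

In pL:
  73.5 pL → 73.5
  8.6 pL → 8.6
  773 pL → 773
  0.024 nL = 0.024 × 10^3 pL = 24
Sum: 73.5 + 8.6 + 773 + 24 = 879.1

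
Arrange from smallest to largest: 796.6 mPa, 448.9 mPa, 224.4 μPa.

796.6 mPa = 0.7966 Pa
448.9 mPa = 0.4489 Pa
224.4 μPa = 0.0002244 Pa

224.4 μPa < 448.9 mPa < 796.6 mPa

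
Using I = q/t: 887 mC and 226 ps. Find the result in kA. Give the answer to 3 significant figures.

3920000 kA

(887 × 10^-3) / (226 × 10^-12) = 3.9248 × 10^9 A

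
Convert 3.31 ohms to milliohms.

(no prefix) = 10⁰, milli = 10⁻³; factor is 10³.
3.31 × 10³ = 3310

3310 milliohms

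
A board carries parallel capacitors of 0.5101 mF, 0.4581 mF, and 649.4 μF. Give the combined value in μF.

1617.6 μF

In μF:
  0.5101 mF = 0.5101e3 μF = 510.1
  0.4581 mF = 0.4581e3 μF = 458.1
  649.4 μF → 649.4
Sum: 510.1 + 458.1 + 649.4 = 1617.6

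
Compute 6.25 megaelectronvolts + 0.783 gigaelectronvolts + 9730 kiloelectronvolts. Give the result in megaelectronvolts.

In megaelectronvolts:
  6.25 megaelectronvolts → 6.25
  0.783 gigaelectronvolts = 0.783e3 megaelectronvolts = 783
  9730 kiloelectronvolts = 9730e-3 megaelectronvolts = 9.73
Sum: 6.25 + 783 + 9.73 = 798.98

798.98 megaelectronvolts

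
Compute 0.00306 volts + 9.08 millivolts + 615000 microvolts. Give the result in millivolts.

627.14 millivolts

In millivolts:
  0.00306 volts = 0.00306e3 millivolts = 3.06
  9.08 millivolts → 9.08
  615000 microvolts = 615000e-3 millivolts = 615
Sum: 3.06 + 9.08 + 615 = 627.14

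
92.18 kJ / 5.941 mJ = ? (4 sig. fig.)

15520000

(92.18 × 10³) / (5.941 × 10⁻³) = 15.516 × 10⁶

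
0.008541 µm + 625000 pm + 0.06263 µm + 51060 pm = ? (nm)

In nm:
  0.008541 µm = 0.008541 × 10^3 nm = 8.541
  625000 pm = 625000 × 10^-3 nm = 625
  0.06263 µm = 0.06263 × 10^3 nm = 62.63
  51060 pm = 51060 × 10^-3 nm = 51.06
Sum: 8.541 + 625 + 62.63 + 51.06 = 747.231

747.231 nm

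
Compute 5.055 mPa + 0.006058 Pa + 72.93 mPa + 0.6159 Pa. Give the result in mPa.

In mPa:
  5.055 mPa → 5.055
  0.006058 Pa = 0.006058 × 10^3 mPa = 6.058
  72.93 mPa → 72.93
  0.6159 Pa = 0.6159 × 10^3 mPa = 615.9
Sum: 5.055 + 6.058 + 72.93 + 615.9 = 699.943

699.943 mPa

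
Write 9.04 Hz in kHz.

(no prefix) = 10^0, kilo = 10^3; factor is 10^-3.
9.04 × 10^-3 = 0.00904

0.00904 kHz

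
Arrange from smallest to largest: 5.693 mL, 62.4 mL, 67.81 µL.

5.693 mL = 0.005693 L
62.4 mL = 0.0624 L
67.81 µL = 0.00006781 L

67.81 µL < 5.693 mL < 62.4 mL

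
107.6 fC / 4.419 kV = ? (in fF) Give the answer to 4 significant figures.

0.02435 fF

(107.6e-15) / (4.419e3) = 24.3494e-18 F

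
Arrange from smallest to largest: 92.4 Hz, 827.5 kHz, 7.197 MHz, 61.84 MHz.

92.4 Hz = 92.4 Hz
827.5 kHz = 827500 Hz
7.197 MHz = 7197000 Hz
61.84 MHz = 61840000 Hz

92.4 Hz < 827.5 kHz < 7.197 MHz < 61.84 MHz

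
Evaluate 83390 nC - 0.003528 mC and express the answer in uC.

79.862 uC

In uC:
  83390 nC = 83390 × 10^-3 uC = 83.39
  0.003528 mC = 0.003528 × 10^3 uC = 3.528
Difference: 83.39 - 3.528 = 79.862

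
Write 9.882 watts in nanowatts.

9882000000 nanowatts

(no prefix) = 1e0, nano = 1e-9; factor is 1e9.
9.882 × 1e9 = 9882000000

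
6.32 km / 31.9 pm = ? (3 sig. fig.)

(6.32 × 10^3) / (31.9 × 10^-12) = 0.1981 × 10^15

198000000000000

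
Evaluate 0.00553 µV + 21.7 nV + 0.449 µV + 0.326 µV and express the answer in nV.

In nV:
  0.00553 µV = 0.00553 × 10³ nV = 5.53
  21.7 nV → 21.7
  0.449 µV = 0.449 × 10³ nV = 449
  0.326 µV = 0.326 × 10³ nV = 326
Sum: 5.53 + 21.7 + 449 + 326 = 802.23

802.23 nV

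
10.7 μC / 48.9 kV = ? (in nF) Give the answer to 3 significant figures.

(10.7e-6) / (48.9e3) = 0.21881e-9 F

0.219 nF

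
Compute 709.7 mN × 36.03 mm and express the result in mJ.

25.570491 mJ

709.7 × 10^-3 × 36.03 × 10^-3 = 25570.491 × 10^-6 J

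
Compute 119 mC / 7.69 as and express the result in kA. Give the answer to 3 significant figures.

15500000000000 kA

(119e-3) / (7.69e-18) = 15.475e15 A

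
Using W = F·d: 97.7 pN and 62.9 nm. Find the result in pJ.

97.7e-12 × 62.9e-9 = 6145.33e-21 J

0.00000614533 pJ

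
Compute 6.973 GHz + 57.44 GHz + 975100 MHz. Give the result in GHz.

1039.513 GHz

In GHz:
  6.973 GHz → 6.973
  57.44 GHz → 57.44
  975100 MHz = 975100e-3 GHz = 975.1
Sum: 6.973 + 57.44 + 975.1 = 1039.513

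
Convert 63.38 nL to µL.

0.06338 µL

nano = 1e-9, micro = 1e-6; factor is 1e-3.
63.38 × 1e-3 = 0.06338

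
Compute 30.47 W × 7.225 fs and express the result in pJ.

30.47 × 7.225 × 10⁻¹⁵ = 220.14575 × 10⁻¹⁵ J

0.22014575 pJ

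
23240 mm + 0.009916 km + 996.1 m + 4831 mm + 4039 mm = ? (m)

1038.126 m

In m:
  23240 mm = 23240 × 10^-3 m = 23.24
  0.009916 km = 0.009916 × 10^3 m = 9.916
  996.1 m → 996.1
  4831 mm = 4831 × 10^-3 m = 4.831
  4039 mm = 4039 × 10^-3 m = 4.039
Sum: 23.24 + 9.916 + 996.1 + 4.831 + 4.039 = 1038.126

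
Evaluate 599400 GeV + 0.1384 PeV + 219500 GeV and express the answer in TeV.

957.3 TeV

In TeV:
  599400 GeV = 599400 × 10⁻³ TeV = 599.4
  0.1384 PeV = 0.1384 × 10³ TeV = 138.4
  219500 GeV = 219500 × 10⁻³ TeV = 219.5
Sum: 599.4 + 138.4 + 219.5 = 957.3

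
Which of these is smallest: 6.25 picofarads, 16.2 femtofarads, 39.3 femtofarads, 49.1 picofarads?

6.25 picofarads = 0.00000000000625 farads
16.2 femtofarads = 0.0000000000000162 farads
39.3 femtofarads = 0.0000000000000393 farads
49.1 picofarads = 0.0000000000491 farads

16.2 femtofarads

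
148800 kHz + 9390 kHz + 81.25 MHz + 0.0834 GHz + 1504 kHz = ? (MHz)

In MHz:
  148800 kHz = 148800e-3 MHz = 148.8
  9390 kHz = 9390e-3 MHz = 9.39
  81.25 MHz → 81.25
  0.0834 GHz = 0.0834e3 MHz = 83.4
  1504 kHz = 1504e-3 MHz = 1.504
Sum: 148.8 + 9.39 + 81.25 + 83.4 + 1.504 = 324.344

324.344 MHz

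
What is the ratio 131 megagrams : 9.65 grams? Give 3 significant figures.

13600000

(131 × 10^6) / (9.65) = 13.58 × 10^6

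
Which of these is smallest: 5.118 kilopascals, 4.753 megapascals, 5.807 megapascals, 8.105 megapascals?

5.118 kilopascals

5.118 kilopascals = 5118 pascals
4.753 megapascals = 4753000 pascals
5.807 megapascals = 5807000 pascals
8.105 megapascals = 8105000 pascals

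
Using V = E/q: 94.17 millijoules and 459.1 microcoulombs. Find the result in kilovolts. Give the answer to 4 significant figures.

(94.17 × 10⁻³) / (459.1 × 10⁻⁶) = 0.205119 × 10³ V

0.2051 kilovolts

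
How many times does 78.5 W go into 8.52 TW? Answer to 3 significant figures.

(8.52 × 10^12) / (78.5) = 0.1085 × 10^12

109000000000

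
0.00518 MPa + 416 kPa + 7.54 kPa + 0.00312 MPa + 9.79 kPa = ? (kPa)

441.63 kPa

In kPa:
  0.00518 MPa = 0.00518 × 10³ kPa = 5.18
  416 kPa → 416
  7.54 kPa → 7.54
  0.00312 MPa = 0.00312 × 10³ kPa = 3.12
  9.79 kPa → 9.79
Sum: 5.18 + 416 + 7.54 + 3.12 + 9.79 = 441.63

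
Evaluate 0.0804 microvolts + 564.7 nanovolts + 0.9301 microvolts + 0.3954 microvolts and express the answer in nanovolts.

1970.6 nanovolts

In nanovolts:
  0.0804 microvolts = 0.0804 × 10³ nanovolts = 80.4
  564.7 nanovolts → 564.7
  0.9301 microvolts = 0.9301 × 10³ nanovolts = 930.1
  0.3954 microvolts = 0.3954 × 10³ nanovolts = 395.4
Sum: 80.4 + 564.7 + 930.1 + 395.4 = 1970.6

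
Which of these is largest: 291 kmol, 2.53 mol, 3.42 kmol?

291 kmol = 291000 mol
2.53 mol = 2.53 mol
3.42 kmol = 3420 mol

291 kmol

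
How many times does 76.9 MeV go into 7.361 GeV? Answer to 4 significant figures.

(7.361e9) / (76.9e6) = 0.095722e3

95.72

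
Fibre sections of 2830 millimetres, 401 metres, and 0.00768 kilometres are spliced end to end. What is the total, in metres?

In metres:
  2830 millimetres = 2830 × 10⁻³ metres = 2.83
  401 metres → 401
  0.00768 kilometres = 0.00768 × 10³ metres = 7.68
Sum: 2.83 + 401 + 7.68 = 411.51

411.51 metres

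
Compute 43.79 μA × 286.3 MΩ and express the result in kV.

43.79 × 10⁻⁶ × 286.3 × 10⁶ = 12537.077 V

12.537077 kV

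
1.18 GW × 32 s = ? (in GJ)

37.76 GJ

1.18 × 10^9 × 32 = 37.76 × 10^9 J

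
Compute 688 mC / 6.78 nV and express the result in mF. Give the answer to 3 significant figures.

(688 × 10^-3) / (6.78 × 10^-9) = 101.47 × 10^6 F

101000000000 mF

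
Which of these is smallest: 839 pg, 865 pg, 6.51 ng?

839 pg = 0.000000000839 g
865 pg = 0.000000000865 g
6.51 ng = 0.00000000651 g

839 pg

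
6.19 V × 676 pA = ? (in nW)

4.18444 nW

6.19 × 676 × 10⁻¹² = 4184.44 × 10⁻¹² W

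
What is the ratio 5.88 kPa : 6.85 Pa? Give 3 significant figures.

(5.88 × 10³) / (6.85) = 0.8584 × 10³

858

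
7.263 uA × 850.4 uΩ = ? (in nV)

6.1764552 nV

7.263e-6 × 850.4e-6 = 6176.4552e-12 V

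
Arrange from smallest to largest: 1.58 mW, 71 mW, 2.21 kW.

1.58 mW < 71 mW < 2.21 kW

1.58 mW = 0.00158 W
71 mW = 0.071 W
2.21 kW = 2210 W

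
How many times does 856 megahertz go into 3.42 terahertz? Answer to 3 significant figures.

4000

(3.42 × 10^12) / (856 × 10^6) = 0.003995 × 10^6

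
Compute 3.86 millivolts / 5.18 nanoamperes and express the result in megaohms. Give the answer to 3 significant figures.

0.745 megaohms

(3.86e-3) / (5.18e-9) = 0.74517e6 Ω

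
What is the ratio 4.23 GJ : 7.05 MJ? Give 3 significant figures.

600

(4.23 × 10⁹) / (7.05 × 10⁶) = 0.6 × 10³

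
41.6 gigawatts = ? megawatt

giga = 1e9, mega = 1e6; factor is 1e3.
41.6 × 1e3 = 41600

41600 megawatts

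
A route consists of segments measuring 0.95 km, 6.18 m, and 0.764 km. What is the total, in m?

In m:
  0.95 km = 0.95e3 m = 950
  6.18 m → 6.18
  0.764 km = 0.764e3 m = 764
Sum: 950 + 6.18 + 764 = 1720.18

1720.18 m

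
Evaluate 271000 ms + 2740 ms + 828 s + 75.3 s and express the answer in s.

1177.04 s

In s:
  271000 ms = 271000e-3 s = 271
  2740 ms = 2740e-3 s = 2.74
  828 s → 828
  75.3 s → 75.3
Sum: 271 + 2.74 + 828 + 75.3 = 1177.04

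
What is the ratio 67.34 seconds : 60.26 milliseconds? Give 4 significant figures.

(67.34) / (60.26 × 10⁻³) = 1.1175 × 10³

1117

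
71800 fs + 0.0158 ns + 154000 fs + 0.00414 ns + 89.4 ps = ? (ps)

335.14 ps

In ps:
  71800 fs = 71800 × 10⁻³ ps = 71.8
  0.0158 ns = 0.0158 × 10³ ps = 15.8
  154000 fs = 154000 × 10⁻³ ps = 154
  0.00414 ns = 0.00414 × 10³ ps = 4.14
  89.4 ps → 89.4
Sum: 71.8 + 15.8 + 154 + 4.14 + 89.4 = 335.14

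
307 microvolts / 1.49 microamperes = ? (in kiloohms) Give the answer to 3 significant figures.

0.206 kiloohms

(307 × 10⁻⁶) / (1.49 × 10⁻⁶) = 206.04 Ω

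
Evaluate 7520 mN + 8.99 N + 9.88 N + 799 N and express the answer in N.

825.39 N

In N:
  7520 mN = 7520e-3 N = 7.52
  8.99 N → 8.99
  9.88 N → 9.88
  799 N → 799
Sum: 7.52 + 8.99 + 9.88 + 799 = 825.39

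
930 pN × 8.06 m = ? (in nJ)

7.4958 nJ

930e-12 × 8.06 = 7495.8e-12 J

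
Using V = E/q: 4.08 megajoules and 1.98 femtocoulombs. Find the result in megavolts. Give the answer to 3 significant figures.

2060000000000000 megavolts

(4.08 × 10⁶) / (1.98 × 10⁻¹⁵) = 2.0606 × 10²¹ V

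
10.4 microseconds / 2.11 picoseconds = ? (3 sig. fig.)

(10.4e-6) / (2.11e-12) = 4.929e6

4930000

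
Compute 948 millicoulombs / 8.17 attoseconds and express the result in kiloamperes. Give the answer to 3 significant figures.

(948e-3) / (8.17e-18) = 116.03e15 A

116000000000000 kiloamperes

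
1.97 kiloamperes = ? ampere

kilo = 10^3, (no prefix) = 10^0; factor is 10^3.
1.97 × 10^3 = 1970

1970 amperes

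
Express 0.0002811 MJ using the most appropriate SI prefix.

= 281.1 J; mantissa already in [1, 1000).

281.1 J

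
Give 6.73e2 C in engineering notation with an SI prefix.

= 673 C; mantissa already in [1, 1000).

673 C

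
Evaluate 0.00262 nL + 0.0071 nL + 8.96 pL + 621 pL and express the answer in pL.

639.68 pL

In pL:
  0.00262 nL = 0.00262 × 10³ pL = 2.62
  0.0071 nL = 0.0071 × 10³ pL = 7.1
  8.96 pL → 8.96
  621 pL → 621
Sum: 2.62 + 7.1 + 8.96 + 621 = 639.68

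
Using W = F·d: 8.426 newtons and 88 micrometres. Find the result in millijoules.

8.426 × 88 × 10^-6 = 741.488 × 10^-6 J

0.741488 millijoules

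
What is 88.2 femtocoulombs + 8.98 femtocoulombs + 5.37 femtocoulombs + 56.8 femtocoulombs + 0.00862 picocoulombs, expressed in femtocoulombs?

In femtocoulombs:
  88.2 femtocoulombs → 88.2
  8.98 femtocoulombs → 8.98
  5.37 femtocoulombs → 5.37
  56.8 femtocoulombs → 56.8
  0.00862 picocoulombs = 0.00862 × 10^3 femtocoulombs = 8.62
Sum: 88.2 + 8.98 + 5.37 + 56.8 + 8.62 = 167.97

167.97 femtocoulombs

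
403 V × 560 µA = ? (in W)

403 × 560 × 10^-6 = 225680 × 10^-6 W

0.22568 W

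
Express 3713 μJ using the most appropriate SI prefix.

3.713 mJ

= 3.713e-3 J; 1e-3 is milli.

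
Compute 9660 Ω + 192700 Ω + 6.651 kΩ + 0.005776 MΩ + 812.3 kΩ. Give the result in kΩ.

In kΩ:
  9660 Ω = 9660 × 10⁻³ kΩ = 9.66
  192700 Ω = 192700 × 10⁻³ kΩ = 192.7
  6.651 kΩ → 6.651
  0.005776 MΩ = 0.005776 × 10³ kΩ = 5.776
  812.3 kΩ → 812.3
Sum: 9.66 + 192.7 + 6.651 + 5.776 + 812.3 = 1027.087

1027.087 kΩ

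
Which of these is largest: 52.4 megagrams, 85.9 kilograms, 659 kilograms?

52.4 megagrams = 52400000 grams
85.9 kilograms = 85900 grams
659 kilograms = 659000 grams

52.4 megagrams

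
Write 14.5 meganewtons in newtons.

14500000 newtons

mega = 10⁶, (no prefix) = 10⁰; factor is 10⁶.
14.5 × 10⁶ = 14500000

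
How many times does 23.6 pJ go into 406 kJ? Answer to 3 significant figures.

(406 × 10³) / (23.6 × 10⁻¹²) = 17.2 × 10¹⁵

17200000000000000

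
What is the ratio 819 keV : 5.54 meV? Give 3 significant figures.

(819 × 10^3) / (5.54 × 10^-3) = 147.8 × 10^6

148000000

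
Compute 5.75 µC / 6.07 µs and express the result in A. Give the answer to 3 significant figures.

0.947 A

(5.75 × 10^-6) / (6.07 × 10^-6) = 0.94728 A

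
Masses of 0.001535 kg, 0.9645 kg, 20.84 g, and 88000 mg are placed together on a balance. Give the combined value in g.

In g:
  0.001535 kg = 0.001535e3 g = 1.535
  0.9645 kg = 0.9645e3 g = 964.5
  20.84 g → 20.84
  88000 mg = 88000e-3 g = 88
Sum: 1.535 + 964.5 + 20.84 + 88 = 1074.875

1074.875 g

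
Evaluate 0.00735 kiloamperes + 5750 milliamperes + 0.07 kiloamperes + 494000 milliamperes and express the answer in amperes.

In amperes:
  0.00735 kiloamperes = 0.00735 × 10³ amperes = 7.35
  5750 milliamperes = 5750 × 10⁻³ amperes = 5.75
  0.07 kiloamperes = 0.07 × 10³ amperes = 70
  494000 milliamperes = 494000 × 10⁻³ amperes = 494
Sum: 7.35 + 5.75 + 70 + 494 = 577.1

577.1 amperes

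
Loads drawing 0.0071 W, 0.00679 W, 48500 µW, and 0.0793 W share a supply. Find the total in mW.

141.69 mW

In mW:
  0.0071 W = 0.0071e3 mW = 7.1
  0.00679 W = 0.00679e3 mW = 6.79
  48500 µW = 48500e-3 mW = 48.5
  0.0793 W = 0.0793e3 mW = 79.3
Sum: 7.1 + 6.79 + 48.5 + 79.3 = 141.69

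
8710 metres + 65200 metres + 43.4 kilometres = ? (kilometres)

117.31 kilometres

In kilometres:
  8710 metres = 8710e-3 kilometres = 8.71
  65200 metres = 65200e-3 kilometres = 65.2
  43.4 kilometres → 43.4
Sum: 8.71 + 65.2 + 43.4 = 117.31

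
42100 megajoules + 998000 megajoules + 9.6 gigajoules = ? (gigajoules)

In gigajoules:
  42100 megajoules = 42100e-3 gigajoules = 42.1
  998000 megajoules = 998000e-3 gigajoules = 998
  9.6 gigajoules → 9.6
Sum: 42.1 + 998 + 9.6 = 1049.7

1049.7 gigajoules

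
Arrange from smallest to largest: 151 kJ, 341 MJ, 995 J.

995 J < 151 kJ < 341 MJ

151 kJ = 151000 J
341 MJ = 341000000 J
995 J = 995 J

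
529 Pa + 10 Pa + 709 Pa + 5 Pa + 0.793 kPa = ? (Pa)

In Pa:
  529 Pa → 529
  10 Pa → 10
  709 Pa → 709
  5 Pa → 5
  0.793 kPa = 0.793 × 10³ Pa = 793
Sum: 529 + 10 + 709 + 5 + 793 = 2046

2046 Pa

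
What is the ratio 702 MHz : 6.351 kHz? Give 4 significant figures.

(702e6) / (6.351e3) = 110.53e3

110500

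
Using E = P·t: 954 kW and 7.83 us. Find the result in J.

7.46982 J

954 × 10³ × 7.83 × 10⁻⁶ = 7469.82 × 10⁻³ J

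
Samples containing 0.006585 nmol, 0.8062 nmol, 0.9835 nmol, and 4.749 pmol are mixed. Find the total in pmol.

1801.034 pmol

In pmol:
  0.006585 nmol = 0.006585 × 10³ pmol = 6.585
  0.8062 nmol = 0.8062 × 10³ pmol = 806.2
  0.9835 nmol = 0.9835 × 10³ pmol = 983.5
  4.749 pmol → 4.749
Sum: 6.585 + 806.2 + 983.5 + 4.749 = 1801.034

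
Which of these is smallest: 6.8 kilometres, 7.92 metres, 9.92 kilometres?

7.92 metres

6.8 kilometres = 6800 metres
7.92 metres = 7.92 metres
9.92 kilometres = 9920 metres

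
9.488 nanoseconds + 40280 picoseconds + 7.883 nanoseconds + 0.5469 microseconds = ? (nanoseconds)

In nanoseconds:
  9.488 nanoseconds → 9.488
  40280 picoseconds = 40280e-3 nanoseconds = 40.28
  7.883 nanoseconds → 7.883
  0.5469 microseconds = 0.5469e3 nanoseconds = 546.9
Sum: 9.488 + 40.28 + 7.883 + 546.9 = 604.551

604.551 nanoseconds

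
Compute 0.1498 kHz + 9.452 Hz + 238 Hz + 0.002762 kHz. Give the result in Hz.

400.014 Hz

In Hz:
  0.1498 kHz = 0.1498 × 10^3 Hz = 149.8
  9.452 Hz → 9.452
  238 Hz → 238
  0.002762 kHz = 0.002762 × 10^3 Hz = 2.762
Sum: 149.8 + 9.452 + 238 + 2.762 = 400.014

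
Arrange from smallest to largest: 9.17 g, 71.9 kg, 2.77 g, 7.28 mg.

9.17 g = 9.17 g
71.9 kg = 71900 g
2.77 g = 2.77 g
7.28 mg = 0.00728 g

7.28 mg < 2.77 g < 9.17 g < 71.9 kg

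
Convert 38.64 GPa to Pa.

38640000000 Pa

giga = 10⁹, (no prefix) = 10⁰; factor is 10⁹.
38.64 × 10⁹ = 38640000000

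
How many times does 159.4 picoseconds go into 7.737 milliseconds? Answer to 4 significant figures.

48540000

(7.737 × 10^-3) / (159.4 × 10^-12) = 0.048538 × 10^9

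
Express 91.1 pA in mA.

pico = 1e-12, milli = 1e-3; factor is 1e-9.
91.1 × 1e-9 = 0.0000000911

0.0000000911 mA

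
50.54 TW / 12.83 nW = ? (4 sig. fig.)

3939000000000000000000

(50.54e12) / (12.83e-9) = 3.9392e21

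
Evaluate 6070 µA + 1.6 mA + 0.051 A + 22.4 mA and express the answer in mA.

In mA:
  6070 µA = 6070 × 10^-3 mA = 6.07
  1.6 mA → 1.6
  0.051 A = 0.051 × 10^3 mA = 51
  22.4 mA → 22.4
Sum: 6.07 + 1.6 + 51 + 22.4 = 81.07

81.07 mA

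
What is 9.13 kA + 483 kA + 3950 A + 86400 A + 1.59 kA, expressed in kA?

In kA:
  9.13 kA → 9.13
  483 kA → 483
  3950 A = 3950 × 10⁻³ kA = 3.95
  86400 A = 86400 × 10⁻³ kA = 86.4
  1.59 kA → 1.59
Sum: 9.13 + 483 + 3.95 + 86.4 + 1.59 = 584.07

584.07 kA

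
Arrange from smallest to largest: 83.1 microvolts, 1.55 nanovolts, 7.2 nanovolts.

1.55 nanovolts < 7.2 nanovolts < 83.1 microvolts

83.1 microvolts = 0.0000831 volts
1.55 nanovolts = 0.00000000155 volts
7.2 nanovolts = 0.0000000072 volts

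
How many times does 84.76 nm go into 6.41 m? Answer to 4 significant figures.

(6.41) / (84.76 × 10⁻⁹) = 0.075625 × 10⁹

75630000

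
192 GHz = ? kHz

giga = 1e9, kilo = 1e3; factor is 1e6.
192 × 1e6 = 192000000

192000000 kHz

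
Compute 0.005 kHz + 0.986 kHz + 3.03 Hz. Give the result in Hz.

994.03 Hz

In Hz:
  0.005 kHz = 0.005e3 Hz = 5
  0.986 kHz = 0.986e3 Hz = 986
  3.03 Hz → 3.03
Sum: 5 + 986 + 3.03 = 994.03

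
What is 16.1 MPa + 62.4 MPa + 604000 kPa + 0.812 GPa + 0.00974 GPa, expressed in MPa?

In MPa:
  16.1 MPa → 16.1
  62.4 MPa → 62.4
  604000 kPa = 604000e-3 MPa = 604
  0.812 GPa = 0.812e3 MPa = 812
  0.00974 GPa = 0.00974e3 MPa = 9.74
Sum: 16.1 + 62.4 + 604 + 812 + 9.74 = 1504.24

1504.24 MPa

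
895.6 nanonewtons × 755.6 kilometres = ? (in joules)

0.67671536 joules

895.6 × 10^-9 × 755.6 × 10^3 = 676715.36 × 10^-6 J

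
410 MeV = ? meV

mega = 1e6, milli = 1e-3; factor is 1e9.
410 × 1e9 = 410000000000

410000000000 meV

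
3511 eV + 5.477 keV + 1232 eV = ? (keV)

10.22 keV

In keV:
  3511 eV = 3511 × 10^-3 keV = 3.511
  5.477 keV → 5.477
  1232 eV = 1232 × 10^-3 keV = 1.232
Sum: 3.511 + 5.477 + 1.232 = 10.22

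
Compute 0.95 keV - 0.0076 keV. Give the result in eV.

In eV:
  0.95 keV = 0.95e3 eV = 950
  0.0076 keV = 0.0076e3 eV = 7.6
Difference: 950 - 7.6 = 942.4

942.4 eV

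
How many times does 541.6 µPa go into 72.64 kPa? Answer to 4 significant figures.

134100000

(72.64 × 10^3) / (541.6 × 10^-6) = 0.13412 × 10^9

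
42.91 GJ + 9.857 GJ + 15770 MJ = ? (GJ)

In GJ:
  42.91 GJ → 42.91
  9.857 GJ → 9.857
  15770 MJ = 15770e-3 GJ = 15.77
Sum: 42.91 + 9.857 + 15.77 = 68.537

68.537 GJ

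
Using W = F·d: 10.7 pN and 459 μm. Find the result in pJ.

10.7 × 10^-12 × 459 × 10^-6 = 4911.3 × 10^-18 J

0.0049113 pJ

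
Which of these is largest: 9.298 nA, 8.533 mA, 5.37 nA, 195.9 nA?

9.298 nA = 0.000000009298 A
8.533 mA = 0.008533 A
5.37 nA = 0.00000000537 A
195.9 nA = 0.0000001959 A

8.533 mA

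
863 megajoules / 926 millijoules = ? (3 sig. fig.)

(863 × 10^6) / (926 × 10^-3) = 0.932 × 10^9

932000000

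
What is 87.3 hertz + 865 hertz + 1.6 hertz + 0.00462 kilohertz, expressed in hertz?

958.52 hertz

In hertz:
  87.3 hertz → 87.3
  865 hertz → 865
  1.6 hertz → 1.6
  0.00462 kilohertz = 0.00462e3 hertz = 4.62
Sum: 87.3 + 865 + 1.6 + 4.62 = 958.52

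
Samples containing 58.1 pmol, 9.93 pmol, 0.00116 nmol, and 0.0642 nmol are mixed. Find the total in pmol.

In pmol:
  58.1 pmol → 58.1
  9.93 pmol → 9.93
  0.00116 nmol = 0.00116 × 10^3 pmol = 1.16
  0.0642 nmol = 0.0642 × 10^3 pmol = 64.2
Sum: 58.1 + 9.93 + 1.16 + 64.2 = 133.39

133.39 pmol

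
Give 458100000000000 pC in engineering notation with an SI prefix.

458.1 C

= 458.1 C; mantissa already in [1, 1000).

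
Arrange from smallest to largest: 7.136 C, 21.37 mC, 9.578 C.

7.136 C = 7.136 C
21.37 mC = 0.02137 C
9.578 C = 9.578 C

21.37 mC < 7.136 C < 9.578 C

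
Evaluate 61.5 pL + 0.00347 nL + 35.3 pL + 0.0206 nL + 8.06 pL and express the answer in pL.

In pL:
  61.5 pL → 61.5
  0.00347 nL = 0.00347 × 10³ pL = 3.47
  35.3 pL → 35.3
  0.0206 nL = 0.0206 × 10³ pL = 20.6
  8.06 pL → 8.06
Sum: 61.5 + 3.47 + 35.3 + 20.6 + 8.06 = 128.93

128.93 pL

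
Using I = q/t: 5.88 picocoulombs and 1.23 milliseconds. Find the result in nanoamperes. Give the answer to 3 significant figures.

(5.88 × 10^-12) / (1.23 × 10^-3) = 4.7805 × 10^-9 A

4.78 nanoamperes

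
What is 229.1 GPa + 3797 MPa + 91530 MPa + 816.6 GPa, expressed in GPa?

1141.027 GPa

In GPa:
  229.1 GPa → 229.1
  3797 MPa = 3797e-3 GPa = 3.797
  91530 MPa = 91530e-3 GPa = 91.53
  816.6 GPa → 816.6
Sum: 229.1 + 3.797 + 91.53 + 816.6 = 1141.027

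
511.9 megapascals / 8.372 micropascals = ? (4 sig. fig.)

61140000000000

(511.9e6) / (8.372e-6) = 61.144e12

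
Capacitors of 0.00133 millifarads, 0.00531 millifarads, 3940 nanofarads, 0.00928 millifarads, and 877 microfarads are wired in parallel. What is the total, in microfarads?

In microfarads:
  0.00133 millifarads = 0.00133e3 microfarads = 1.33
  0.00531 millifarads = 0.00531e3 microfarads = 5.31
  3940 nanofarads = 3940e-3 microfarads = 3.94
  0.00928 millifarads = 0.00928e3 microfarads = 9.28
  877 microfarads → 877
Sum: 1.33 + 5.31 + 3.94 + 9.28 + 877 = 896.86

896.86 microfarads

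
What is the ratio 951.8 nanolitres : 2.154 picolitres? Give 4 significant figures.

(951.8 × 10⁻⁹) / (2.154 × 10⁻¹²) = 441.88 × 10³

441900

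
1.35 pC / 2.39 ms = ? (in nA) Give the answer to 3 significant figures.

0.565 nA

(1.35e-12) / (2.39e-3) = 0.56485e-9 A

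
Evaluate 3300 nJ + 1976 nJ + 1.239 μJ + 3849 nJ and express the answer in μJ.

10.364 μJ

In μJ:
  3300 nJ = 3300 × 10^-3 μJ = 3.3
  1976 nJ = 1976 × 10^-3 μJ = 1.976
  1.239 μJ → 1.239
  3849 nJ = 3849 × 10^-3 μJ = 3.849
Sum: 3.3 + 1.976 + 1.239 + 3.849 = 10.364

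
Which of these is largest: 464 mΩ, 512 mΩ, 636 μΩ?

512 mΩ

464 mΩ = 0.464 Ω
512 mΩ = 0.512 Ω
636 μΩ = 0.000636 Ω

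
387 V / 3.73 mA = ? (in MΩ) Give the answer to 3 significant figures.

(387) / (3.73e-3) = 103.75e3 Ω

0.104 MΩ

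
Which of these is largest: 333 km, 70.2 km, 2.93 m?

333 km = 333000 m
70.2 km = 70200 m
2.93 m = 2.93 m

333 km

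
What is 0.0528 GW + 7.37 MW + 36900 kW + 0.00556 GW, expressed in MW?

102.63 MW

In MW:
  0.0528 GW = 0.0528 × 10^3 MW = 52.8
  7.37 MW → 7.37
  36900 kW = 36900 × 10^-3 MW = 36.9
  0.00556 GW = 0.00556 × 10^3 MW = 5.56
Sum: 52.8 + 7.37 + 36.9 + 5.56 = 102.63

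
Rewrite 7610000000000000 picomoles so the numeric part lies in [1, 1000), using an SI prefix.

= 7.61 × 10³ moles; 10³ is kilo.

7.61 kilomoles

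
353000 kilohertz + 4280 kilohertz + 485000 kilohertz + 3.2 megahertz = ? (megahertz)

In megahertz:
  353000 kilohertz = 353000 × 10^-3 megahertz = 353
  4280 kilohertz = 4280 × 10^-3 megahertz = 4.28
  485000 kilohertz = 485000 × 10^-3 megahertz = 485
  3.2 megahertz → 3.2
Sum: 353 + 4.28 + 485 + 3.2 = 845.48

845.48 megahertz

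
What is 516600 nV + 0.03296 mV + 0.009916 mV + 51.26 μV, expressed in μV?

610.736 μV

In μV:
  516600 nV = 516600e-3 μV = 516.6
  0.03296 mV = 0.03296e3 μV = 32.96
  0.009916 mV = 0.009916e3 μV = 9.916
  51.26 μV → 51.26
Sum: 516.6 + 32.96 + 9.916 + 51.26 = 610.736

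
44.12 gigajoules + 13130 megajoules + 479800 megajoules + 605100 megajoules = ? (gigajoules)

In gigajoules:
  44.12 gigajoules → 44.12
  13130 megajoules = 13130e-3 gigajoules = 13.13
  479800 megajoules = 479800e-3 gigajoules = 479.8
  605100 megajoules = 605100e-3 gigajoules = 605.1
Sum: 44.12 + 13.13 + 479.8 + 605.1 = 1142.15

1142.15 gigajoules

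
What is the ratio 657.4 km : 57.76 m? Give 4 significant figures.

11380

(657.4 × 10^3) / (57.76) = 11.382 × 10^3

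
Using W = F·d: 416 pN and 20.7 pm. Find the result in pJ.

416 × 10^-12 × 20.7 × 10^-12 = 8611.2 × 10^-24 J

0.0000000086112 pJ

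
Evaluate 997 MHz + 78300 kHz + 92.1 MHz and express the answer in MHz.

1167.4 MHz

In MHz:
  997 MHz → 997
  78300 kHz = 78300 × 10^-3 MHz = 78.3
  92.1 MHz → 92.1
Sum: 997 + 78.3 + 92.1 = 1167.4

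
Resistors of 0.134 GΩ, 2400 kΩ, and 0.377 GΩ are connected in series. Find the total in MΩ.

513.4 MΩ

In MΩ:
  0.134 GΩ = 0.134 × 10³ MΩ = 134
  2400 kΩ = 2400 × 10⁻³ MΩ = 2.4
  0.377 GΩ = 0.377 × 10³ MΩ = 377
Sum: 134 + 2.4 + 377 = 513.4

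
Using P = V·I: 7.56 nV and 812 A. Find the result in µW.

6.13872 µW

7.56 × 10⁻⁹ × 812 = 6138.72 × 10⁻⁹ W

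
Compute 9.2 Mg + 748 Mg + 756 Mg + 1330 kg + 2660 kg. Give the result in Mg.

In Mg:
  9.2 Mg → 9.2
  748 Mg → 748
  756 Mg → 756
  1330 kg = 1330 × 10⁻³ Mg = 1.33
  2660 kg = 2660 × 10⁻³ Mg = 2.66
Sum: 9.2 + 748 + 756 + 1.33 + 2.66 = 1517.19

1517.19 Mg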